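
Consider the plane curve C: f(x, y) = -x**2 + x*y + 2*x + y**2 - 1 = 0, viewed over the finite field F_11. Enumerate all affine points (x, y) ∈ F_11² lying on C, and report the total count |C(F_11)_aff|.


Affine F_11-points: {(0, 1), (0, 10), (1, 0), (1, 10), (3, 1), (3, 7), (5, 8), (5, 9), (6, 7), (6, 9)}; count = 10.

For each of the 121 pairs (x, y) ∈ F_11², evaluate f(x, y) mod 11. Record the zeros.
  x = 0: [0↦10, 1↦0, 2↦3, 3↦8, 4↦4, 5↦2, 6↦2, 7↦4, 8↦8, 9↦3, 10↦0]  zeros at y ∈ {1, 10}
  x = 1: [0↦0, 1↦2, 2↦6, 3↦1, 4↦9, 5↦8, 6↦9, 7↦1, 8↦6, 9↦2, 10↦0]  zeros at y ∈ {0, 10}
  x = 2: [0↦10, 1↦2, 2↦7, 3↦3, 4↦1, 5↦1, 6↦3, 7↦7, 8↦2, 9↦10, 10↦9]  zeros at y ∈ ∅
  x = 3: [0↦7, 1↦0, 2↦6, 3↦3, 4↦2, 5↦3, 6↦6, 7↦0, 8↦7, 9↦5, 10↦5]  zeros at y ∈ {1, 7}
  x = 4: [0↦2, 1↦7, 2↦3, 3↦1, 4↦1, 5↦3, 6↦7, 7↦2, 8↦10, 9↦9, 10↦10]  zeros at y ∈ ∅
  x = 5: [0↦6, 1↦1, 2↦9, 3↦8, 4↦9, 5↦1, 6↦6, 7↦2, 8↦0, 9↦0, 10↦2]  zeros at y ∈ {8, 9}
  x = 6: [0↦8, 1↦4, 2↦2, 3↦2, 4↦4, 5↦8, 6↦3, 7↦0, 8↦10, 9↦0, 10↦3]  zeros at y ∈ {7, 9}
  x = 7: [0↦8, 1↦5, 2↦4, 3↦5, 4↦8, 5↦2, 6↦9, 7↦7, 8↦7, 9↦9, 10↦2]  zeros at y ∈ ∅
  x = 8: [0↦6, 1↦4, 2↦4, 3↦6, 4↦10, 5↦5, 6↦2, 7↦1, 8↦2, 9↦5, 10↦10]  zeros at y ∈ ∅
  x = 9: [0↦2, 1↦1, 2↦2, 3↦5, 4↦10, 5↦6, 6↦4, 7↦4, 8↦6, 9↦10, 10↦5]  zeros at y ∈ ∅
  x = 10: [0↦7, 1↦7, 2↦9, 3↦2, 4↦8, 5↦5, 6↦4, 7↦5, 8↦8, 9↦2, 10↦9]  zeros at y ∈ ∅
Collecting zeros: affine points = {(0, 1), (0, 10), (1, 0), (1, 10), (3, 1), (3, 7), (5, 8), (5, 9), (6, 7), (6, 9)}.
Total count |C(F_11)_aff| = 10.


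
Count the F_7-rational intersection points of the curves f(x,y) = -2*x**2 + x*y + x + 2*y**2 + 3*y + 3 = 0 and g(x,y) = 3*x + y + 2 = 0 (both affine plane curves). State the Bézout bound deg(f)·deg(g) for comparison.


Common zeros: ∅; count = 0; Bézout bound = 2.

deg(f) = 2, deg(g) = 1, so Bézout bound = 2.
Scan x ∈ F_7. For each x, list the y ∈ F_7 with f(x, y) ≡ 0 and those with g(x, y) ≡ 0 (mod 7); the common zeros in that column are the intersection.
  x = 0: f ≡ 0 at y ∈ ∅; g ≡ 0 at y ∈ {5}; common: ∅.
  x = 1: f ≡ 0 at y ∈ {6}; g ≡ 0 at y ∈ {2}; common: ∅.
  x = 2: f ≡ 0 at y ∈ {4}; g ≡ 0 at y ∈ {6}; common: ∅.
  x = 3: f ≡ 0 at y ∈ ∅; g ≡ 0 at y ∈ {3}; common: ∅.
  x = 4: f ≡ 0 at y ∈ {3, 4}; g ≡ 0 at y ∈ {0}; common: ∅.
  x = 5: f ≡ 0 at y ∈ {0, 3}; g ≡ 0 at y ∈ {4}; common: ∅.
  x = 6: f ≡ 0 at y ∈ {0, 6}; g ≡ 0 at y ∈ {1}; common: ∅.
Collecting: common zeros = ∅, so the count is 0.
Comparison with the Bézout bound: 0 ≤ 2 = deg(f)·deg(g), as expected for curves with no common component (the affine F_7-count falls short of the bound because intersections may lie at infinity, over extension fields, or carry multiplicity).


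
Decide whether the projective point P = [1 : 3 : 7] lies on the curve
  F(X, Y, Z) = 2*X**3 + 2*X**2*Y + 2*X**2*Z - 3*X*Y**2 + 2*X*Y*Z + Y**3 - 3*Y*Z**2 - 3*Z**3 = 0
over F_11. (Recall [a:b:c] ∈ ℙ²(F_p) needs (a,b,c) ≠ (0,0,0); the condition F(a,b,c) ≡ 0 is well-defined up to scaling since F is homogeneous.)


F(1,3,7) ≡ 2 (mod 11); P is NOT on the curve.

Evaluate F(1, 3, 7) term-by-term (mod 11).
  2*X**3 ↦ 2·1·1·1 = 2
  2*X**2*Y ↦ 2·1·3·1 = 6
  2*X**2*Z ↦ 2·1·1·7 = 14
  -3*X*Y**2 ↦ -3·1·9·1 = -27
  2*X*Y*Z ↦ 2·1·3·7 = 42
  Y**3 ↦ 1·1·27·1 = 27
  -3*Y*Z**2 ↦ -3·1·3·49 = -441
  -3*Z**3 ↦ -3·1·1·343 = -1029
Sum: F(1, 3, 7) = (2) + (6) + (14) + (-27) + (42) + (27) + (-441) + (-1029) = -1406.
Reducing mod 11: -1406 ≡ 2 (mod 11).
Since F(a, b, c) ≡ 2 ≠ 0 (mod 11), P does NOT lie on the curve.


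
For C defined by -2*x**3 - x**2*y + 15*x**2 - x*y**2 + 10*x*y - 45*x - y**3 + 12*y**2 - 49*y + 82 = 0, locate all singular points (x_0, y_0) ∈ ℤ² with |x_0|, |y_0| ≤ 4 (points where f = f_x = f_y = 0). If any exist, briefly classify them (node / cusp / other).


Singular points: {(2, 3)}; classification: cusp.

Compute partial derivatives:
  f_x = -6*x**2 - 2*x*y + 30*x - y**2 + 10*y - 45.
  f_y = -x**2 - 2*x*y + 10*x - 3*y**2 + 24*y - 49.
Scan x_0 ∈ {−4, ..., 4}. For each x_0, f_y(x_0, y) is a polynomial in y; find its integer roots y ∈ {−4, ..., 4}, then test f_x and f at those candidates.
  x = -4: f_y(-4, y) = -3*y**2 + 32*y - 105; no integer root y with |y| ≤ 4.
  x = -3: f_y(-3, y) = -3*y**2 + 30*y - 88; no integer root y with |y| ≤ 4.
  x = -2: f_y(-2, y) = -3*y**2 + 28*y - 73; no integer root y with |y| ≤ 4.
  x = -1: f_y(-1, y) = -3*y**2 + 26*y - 60; no integer root y with |y| ≤ 4.
  x = 0: f_y(0, y) = -3*y**2 + 24*y - 49; no integer root y with |y| ≤ 4.
  x = 1: f_y(1, y) = -3*y**2 + 22*y - 40; vanishes at y ∈ {4}. (1, 4): f_x = -5 ≠ 0.
  x = 2: f_y(2, y) = -3*y**2 + 20*y - 33; vanishes at y ∈ {3}. (2, 3): f_x = 0, f = 0 — SINGULAR.
  x = 3: f_y(3, y) = -3*y**2 + 18*y - 28; no integer root y with |y| ≤ 4.
  x = 4: f_y(4, y) = -3*y**2 + 16*y - 25; no integer root y with |y| ≤ 4.
Only singular point on the grid: (2, 3).
Classify: substitute x = 2 + u, y = 3 + v and expand: f = -2*u**3 - u**2*v - u*v**2 - v**3 + v**2.
No constant or linear terms (consistent with a singular point). Quadratic part: v**2. Cubic part: -2*u**3 - u**2*v - u*v**2 - v**3.
The quadratic part v**2 is a perfect square, so there is a single (double) tangent line v = 0, i.e. y = 3. Restricting the cubic part to that line (v = 0) leaves -2*u**3 ≠ 0, so f is not divisible by v and the branch is v² ≈ 2*u**3 to lowest order — this is a cusp.
Classification: cusp.


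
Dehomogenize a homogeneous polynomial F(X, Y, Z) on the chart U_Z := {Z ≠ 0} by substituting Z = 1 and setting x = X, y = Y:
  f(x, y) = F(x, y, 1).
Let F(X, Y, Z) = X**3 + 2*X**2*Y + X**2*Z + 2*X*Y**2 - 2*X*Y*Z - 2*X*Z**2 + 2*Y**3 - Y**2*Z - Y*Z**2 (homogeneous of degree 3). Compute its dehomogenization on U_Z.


f(x, y) = x**3 + 2*x**2*y + x**2 + 2*x*y**2 - 2*x*y - 2*x + 2*y**3 - y**2 - y

On U_Z we set Z = 1. Each monomial c·X^i·Y^j·Z^k in F becomes c·x^i·y^j·1^k = c·x^i·y^j.
Substituting Z = 1: F(X, Y, 1) = x**3 + 2*x**2*y + x**2 + 2*x*y**2 - 2*x*y - 2*x + 2*y**3 - y**2 - y.
Note: deg(f) ≤ deg(F) = 3; strict inequality happens when F is divisible by Z (lost terms).


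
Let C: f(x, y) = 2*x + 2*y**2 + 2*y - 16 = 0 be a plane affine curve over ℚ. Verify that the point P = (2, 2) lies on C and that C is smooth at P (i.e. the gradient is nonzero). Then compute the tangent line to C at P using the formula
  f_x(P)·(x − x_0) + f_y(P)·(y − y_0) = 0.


Tangent line at P: 2*x + 10*y - 24 = 0.

Step 1: f(2, 2) = 0, so P lies on C.
Step 2: partial derivatives
  f_x(x, y) = 2, f_y(x, y) = 4*y + 2.
  f_x(P) = 2, f_y(P) = 10 (gradient nonzero, so P is smooth).
Step 3: tangent line at P: 2·(x − 2) + 10·(y − 2) = 0.
Expanding: 2*x + 10*y - 24 = 0.


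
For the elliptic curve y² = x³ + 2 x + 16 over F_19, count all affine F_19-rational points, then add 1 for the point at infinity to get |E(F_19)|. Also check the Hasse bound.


Affine points = {(0, 4), (0, 15), (1, 0), (2, 3), (2, 16), (3, 7), (3, 12), (6, 4), (6, 15), (11, 1), (11, 18), (12, 1), (12, 18), (13, 4), (13, 15), (15, 1), (15, 18), (17, 2), (17, 17)}; affine count = 19; |E(F_19)| = 20.

Discriminant check: Δ ∝ 4a³ + 27b² = 4·2³ + 27·16² = 4·8 + 27·256 ≡ 9 (mod 19). Nonzero ⇒ E is nonsingular.
For each x ∈ F_19, compute rhs = x³ + 2·x + 16 mod 19, then count y ∈ F_19 with y² ≡ rhs.
  x = 0: rhs = 16, matching y values: 4, 15 (2 points).
  x = 1: rhs = 0, matching y values: 0 (1 points).
  x = 2: rhs = 9, matching y values: 3, 16 (2 points).
  x = 3: rhs = 11, matching y values: 7, 12 (2 points).
  x = 4: rhs = 12, matching y values: none (0 points).
  x = 5: rhs = 18, matching y values: none (0 points).
  x = 6: rhs = 16, matching y values: 4, 15 (2 points).
  x = 7: rhs = 12, matching y values: none (0 points).
  x = 8: rhs = 12, matching y values: none (0 points).
  x = 9: rhs = 3, matching y values: none (0 points).
  x = 10: rhs = 10, matching y values: none (0 points).
  x = 11: rhs = 1, matching y values: 1, 18 (2 points).
  x = 12: rhs = 1, matching y values: 1, 18 (2 points).
  x = 13: rhs = 16, matching y values: 4, 15 (2 points).
  x = 14: rhs = 14, matching y values: none (0 points).
  x = 15: rhs = 1, matching y values: 1, 18 (2 points).
  x = 16: rhs = 2, matching y values: none (0 points).
  x = 17: rhs = 4, matching y values: 2, 17 (2 points).
  x = 18: rhs = 13, matching y values: none (0 points).
Total affine count: 19.
Full point count |E(F_19)| = 19 + 1 = 20.
Hasse bound: |20 − (19+1)| = |0| = 0 ≤ 2√19 ≈ 8.7178 ✓.


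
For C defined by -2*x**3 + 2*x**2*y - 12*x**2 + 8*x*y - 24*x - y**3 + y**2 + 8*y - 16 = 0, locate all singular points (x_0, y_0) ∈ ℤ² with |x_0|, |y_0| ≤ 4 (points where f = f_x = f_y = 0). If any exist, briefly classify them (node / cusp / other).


Singular points: {(-2, 0)}; classification: cusp.

Compute partial derivatives:
  f_x = -6*x**2 + 4*x*y - 24*x + 8*y - 24.
  f_y = 2*x**2 + 8*x - 3*y**2 + 2*y + 8.
Scan x_0 ∈ {−4, ..., 4}. For each x_0, f_y(x_0, y) is a polynomial in y; find its integer roots y ∈ {−4, ..., 4}, then test f_x and f at those candidates.
  x = -4: f_y(-4, y) = -3*y**2 + 2*y + 8; vanishes at y ∈ {2}. (-4, 2): f_x = -40 ≠ 0.
  x = -3: f_y(-3, y) = -3*y**2 + 2*y + 2; no integer root y with |y| ≤ 4.
  x = -2: f_y(-2, y) = -3*y**2 + 2*y; vanishes at y ∈ {0}. (-2, 0): f_x = 0, f = 0 — SINGULAR.
  x = -1: f_y(-1, y) = -3*y**2 + 2*y + 2; no integer root y with |y| ≤ 4.
  x = 0: f_y(0, y) = -3*y**2 + 2*y + 8; vanishes at y ∈ {2}. (0, 2): f_x = -8 ≠ 0.
  x = 1: f_y(1, y) = -3*y**2 + 2*y + 18; no integer root y with |y| ≤ 4.
  x = 2: f_y(2, y) = -3*y**2 + 2*y + 32; no integer root y with |y| ≤ 4.
  x = 3: f_y(3, y) = -3*y**2 + 2*y + 50; no integer root y with |y| ≤ 4.
  x = 4: f_y(4, y) = -3*y**2 + 2*y + 72; no integer root y with |y| ≤ 4.
Only singular point on the grid: (-2, 0).
Classify: substitute x = -2 + u, y = 0 + v and expand: f = -2*u**3 + 2*u**2*v - v**3 + v**2.
No constant or linear terms (consistent with a singular point). Quadratic part: v**2. Cubic part: -2*u**3 + 2*u**2*v - v**3.
The quadratic part v**2 is a perfect square, so there is a single (double) tangent line v = 0, i.e. y = 0. Restricting the cubic part to that line (v = 0) leaves -2*u**3 ≠ 0, so f is not divisible by v and the branch is v² ≈ 2*u**3 to lowest order — this is a cusp.
Classification: cusp.


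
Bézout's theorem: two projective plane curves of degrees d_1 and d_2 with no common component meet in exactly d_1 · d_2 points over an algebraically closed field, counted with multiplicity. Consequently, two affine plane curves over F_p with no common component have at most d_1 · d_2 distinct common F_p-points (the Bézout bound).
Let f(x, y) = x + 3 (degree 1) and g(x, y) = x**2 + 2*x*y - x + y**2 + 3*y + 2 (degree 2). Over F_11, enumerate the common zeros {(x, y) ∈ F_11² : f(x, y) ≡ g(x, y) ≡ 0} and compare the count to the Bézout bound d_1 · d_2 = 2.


Common zeros: ∅; count = 0; Bézout bound = 2.

deg(f) = 1, deg(g) = 2, so Bézout bound = 2.
Scan x ∈ F_11. For each x, list the y ∈ F_11 with f(x, y) ≡ 0 and those with g(x, y) ≡ 0 (mod 11); the common zeros in that column are the intersection.
  x = 0: f ≡ 0 at y ∈ ∅; g ≡ 0 at y ∈ {9, 10}; common: ∅.
  x = 1: f ≡ 0 at y ∈ ∅; g ≡ 0 at y ∈ ∅; common: ∅.
  x = 2: f ≡ 0 at y ∈ ∅; g ≡ 0 at y ∈ {2}; common: ∅.
  x = 3: f ≡ 0 at y ∈ ∅; g ≡ 0 at y ∈ {3, 10}; common: ∅.
  x = 4: f ≡ 0 at y ∈ ∅; g ≡ 0 at y ∈ ∅; common: ∅.
  x = 5: f ≡ 0 at y ∈ ∅; g ≡ 0 at y ∈ {0, 9}; common: ∅.
  x = 6: f ≡ 0 at y ∈ ∅; g ≡ 0 at y ∈ {2, 5}; common: ∅.
  x = 7: f ≡ 0 at y ∈ ∅; g ≡ 0 at y ∈ {0, 5}; common: ∅.
  x = 8: f ≡ 0 at y ∈ {0, 1, 2, 3, 4, 5, 6, 7, 8, 9, 10}; g ≡ 0 at y ∈ ∅; common: ∅.
  x = 9: f ≡ 0 at y ∈ ∅; g ≡ 0 at y ∈ ∅; common: ∅.
  x = 10: f ≡ 0 at y ∈ ∅; g ≡ 0 at y ∈ ∅; common: ∅.
Collecting: common zeros = ∅, so the count is 0.
Comparison with the Bézout bound: 0 ≤ 2 = deg(f)·deg(g), as expected for curves with no common component (the affine F_11-count falls short of the bound because intersections may lie at infinity, over extension fields, or carry multiplicity).


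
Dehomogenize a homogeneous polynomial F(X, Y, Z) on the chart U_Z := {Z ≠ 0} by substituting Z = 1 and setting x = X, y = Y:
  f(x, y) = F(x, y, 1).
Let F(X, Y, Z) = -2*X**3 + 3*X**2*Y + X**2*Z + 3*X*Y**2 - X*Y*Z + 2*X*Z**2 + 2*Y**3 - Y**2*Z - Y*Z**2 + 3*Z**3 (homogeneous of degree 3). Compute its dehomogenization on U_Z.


f(x, y) = -2*x**3 + 3*x**2*y + x**2 + 3*x*y**2 - x*y + 2*x + 2*y**3 - y**2 - y + 3

On U_Z we set Z = 1. Each monomial c·X^i·Y^j·Z^k in F becomes c·x^i·y^j·1^k = c·x^i·y^j.
Substituting Z = 1: F(X, Y, 1) = -2*x**3 + 3*x**2*y + x**2 + 3*x*y**2 - x*y + 2*x + 2*y**3 - y**2 - y + 3.
Note: deg(f) ≤ deg(F) = 3; strict inequality happens when F is divisible by Z (lost terms).


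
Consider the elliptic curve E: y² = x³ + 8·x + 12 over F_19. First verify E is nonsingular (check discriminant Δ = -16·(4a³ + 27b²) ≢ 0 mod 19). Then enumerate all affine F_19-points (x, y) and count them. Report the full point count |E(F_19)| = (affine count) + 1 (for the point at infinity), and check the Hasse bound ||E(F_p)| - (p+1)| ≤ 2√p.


Affine points = {(2, 6), (2, 13), (3, 5), (3, 14), (5, 5), (5, 14), (10, 3), (10, 16), (11, 5), (11, 14), (15, 7), (15, 12), (17, 8), (17, 11)}; affine count = 14; |E(F_19)| = 15.

Discriminant check: Δ ∝ 4a³ + 27b² = 4·8³ + 27·12² = 4·512 + 27·144 ≡ 8 (mod 19). Nonzero ⇒ E is nonsingular.
For each x ∈ F_19, compute rhs = x³ + 8·x + 12 mod 19, then count y ∈ F_19 with y² ≡ rhs.
  x = 0: rhs = 12, matching y values: none (0 points).
  x = 1: rhs = 2, matching y values: none (0 points).
  x = 2: rhs = 17, matching y values: 6, 13 (2 points).
  x = 3: rhs = 6, matching y values: 5, 14 (2 points).
  x = 4: rhs = 13, matching y values: none (0 points).
  x = 5: rhs = 6, matching y values: 5, 14 (2 points).
  x = 6: rhs = 10, matching y values: none (0 points).
  x = 7: rhs = 12, matching y values: none (0 points).
  x = 8: rhs = 18, matching y values: none (0 points).
  x = 9: rhs = 15, matching y values: none (0 points).
  x = 10: rhs = 9, matching y values: 3, 16 (2 points).
  x = 11: rhs = 6, matching y values: 5, 14 (2 points).
  x = 12: rhs = 12, matching y values: none (0 points).
  x = 13: rhs = 14, matching y values: none (0 points).
  x = 14: rhs = 18, matching y values: none (0 points).
  x = 15: rhs = 11, matching y values: 7, 12 (2 points).
  x = 16: rhs = 18, matching y values: none (0 points).
  x = 17: rhs = 7, matching y values: 8, 11 (2 points).
  x = 18: rhs = 3, matching y values: none (0 points).
Total affine count: 14.
Full point count |E(F_19)| = 14 + 1 = 15.
Hasse bound: |15 − (19+1)| = |-5| = 5 ≤ 2√19 ≈ 8.7178 ✓.


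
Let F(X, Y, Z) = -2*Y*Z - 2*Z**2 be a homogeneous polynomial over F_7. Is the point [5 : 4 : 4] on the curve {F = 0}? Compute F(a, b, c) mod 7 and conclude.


F(5,4,4) ≡ 6 (mod 7); P is NOT on the curve.

Evaluate F(5, 4, 4) term-by-term (mod 7).
  -2*Y*Z ↦ -2·1·4·4 = -32
  -2*Z**2 ↦ -2·1·1·16 = -32
Sum: F(5, 4, 4) = (-32) + (-32) = -64.
Reducing mod 7: -64 ≡ 6 (mod 7).
Since F(a, b, c) ≡ 6 ≠ 0 (mod 7), P does NOT lie on the curve.


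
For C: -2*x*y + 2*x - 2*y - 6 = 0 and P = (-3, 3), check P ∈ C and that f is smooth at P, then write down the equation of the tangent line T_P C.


Tangent line at P: -4*x + 4*y - 24 = 0.

Step 1: f(-3, 3) = 0, so P lies on C.
Step 2: partial derivatives
  f_x(x, y) = 2 - 2*y, f_y(x, y) = -2*x - 2.
  f_x(P) = -4, f_y(P) = 4 (gradient nonzero, so P is smooth).
Step 3: tangent line at P: -4·(x − -3) + 4·(y − 3) = 0.
Expanding: -4*x + 4*y - 24 = 0.


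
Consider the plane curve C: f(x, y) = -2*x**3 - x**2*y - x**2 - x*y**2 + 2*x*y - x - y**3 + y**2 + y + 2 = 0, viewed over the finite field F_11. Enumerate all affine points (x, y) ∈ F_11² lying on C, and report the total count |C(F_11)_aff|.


Affine F_11-points: {(0, 2), (2, 5), (4, 4), (5, 1), (5, 2), (5, 4), (6, 7), (7, 1), (9, 1), (10, 2), (10, 3), (10, 8)}; count = 12.

For each of the 121 pairs (x, y) ∈ F_11², evaluate f(x, y) mod 11. Record the zeros.
  x = 0: [0↦2, 1↦3, 2↦0, 3↦9, 4↦2, 5↦6, 6↦4, 7↦1, 8↦2, 9↦1, 10↦3]  zeros at y ∈ {2}
  x = 1: [0↦9, 1↦10, 2↦5, 3↦10, 4↦8, 5↦4, 6↦3, 7↦10, 8↦8, 9↦2, 10↦8]  zeros at y ∈ ∅
  x = 2: [0↦2, 1↦1, 2↦3, 3↦2, 4↦3, 5↦0, 6↦9, 7↦2, 8↦6, 9↦4, 10↦1]  zeros at y ∈ {5}
  x = 3: [0↦2, 1↦8, 2↦4, 3↦6, 4↦8, 5↦4, 6↦10, 7↦9, 8↦6, 9↦6, 10↦3]  zeros at y ∈ ∅
  x = 4: [0↦8, 1↦8, 2↦7, 3↦10, 4↦0, 5↦4, 6↦5, 7↦8, 8↦7, 9↦7, 10↦2]  zeros at y ∈ {4}
  x = 5: [0↦8, 1↦0, 2↦0, 3↦2, 4↦0, 5↦10, 6↦4, 7↦9, 8↦8, 9↦6, 10↦8]  zeros at y ∈ {1, 2, 4}
  x = 6: [0↦1, 1↦5, 2↦4, 3↦3, 4↦7, 5↦10, 6↦6, 7↦0, 8↦8, 9↦2, 10↦9]  zeros at y ∈ {7}
  x = 7: [0↦8, 1↦0, 2↦7, 3↦1, 4↦9, 5↦3, 6↦10, 7↦2, 8↦6, 9↦5, 10↦4]  zeros at y ∈ {1}
  x = 8: [0↦6, 1↦6, 2↦8, 3↦6, 4↦5, 5↦10, 6↦4, 7↦3, 8↦1, 9↦3, 10↦3]  zeros at y ∈ ∅
  x = 9: [0↦5, 1↦0, 2↦6, 3↦6, 4↦5, 5↦8, 6↦9, 7↦2, 8↦3, 9↦6, 10↦5]  zeros at y ∈ {1}
  x = 10: [0↦4, 1↦3, 2↦0, 3↦0, 4↦8, 5↦7, 6↦2, 7↦9, 8↦0, 9↦2, 10↦9]  zeros at y ∈ {2, 3, 8}
Collecting zeros: affine points = {(0, 2), (2, 5), (4, 4), (5, 1), (5, 2), (5, 4), (6, 7), (7, 1), (9, 1), (10, 2), (10, 3), (10, 8)}.
Total count |C(F_11)_aff| = 12.


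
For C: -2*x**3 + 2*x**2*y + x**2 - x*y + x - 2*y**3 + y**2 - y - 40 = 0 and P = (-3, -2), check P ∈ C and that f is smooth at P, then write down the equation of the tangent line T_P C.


Tangent line at P: -33*x - 8*y - 115 = 0.

Step 1: f(-3, -2) = 0, so P lies on C.
Step 2: partial derivatives
  f_x(x, y) = -6*x**2 + 4*x*y + 2*x - y + 1, f_y(x, y) = 2*x**2 - x - 6*y**2 + 2*y - 1.
  f_x(P) = -33, f_y(P) = -8 (gradient nonzero, so P is smooth).
Step 3: tangent line at P: -33·(x − -3) + -8·(y − -2) = 0.
Expanding: -33*x - 8*y - 115 = 0.


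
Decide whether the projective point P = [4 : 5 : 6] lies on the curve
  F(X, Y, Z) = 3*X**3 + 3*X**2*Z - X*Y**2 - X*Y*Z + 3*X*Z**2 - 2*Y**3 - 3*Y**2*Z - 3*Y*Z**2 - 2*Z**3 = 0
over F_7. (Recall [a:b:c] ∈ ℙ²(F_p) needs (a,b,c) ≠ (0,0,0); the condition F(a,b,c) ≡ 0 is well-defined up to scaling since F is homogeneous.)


F(4,5,6) ≡ 0 (mod 7); P is on the curve.

Evaluate F(4, 5, 6) term-by-term (mod 7).
  3*X**3 ↦ 3·64·1·1 = 192
  3*X**2*Z ↦ 3·16·1·6 = 288
  -X*Y**2 ↦ -1·4·25·1 = -100
  -X*Y*Z ↦ -1·4·5·6 = -120
  3*X*Z**2 ↦ 3·4·1·36 = 432
  -2*Y**3 ↦ -2·1·125·1 = -250
  -3*Y**2*Z ↦ -3·1·25·6 = -450
  -3*Y*Z**2 ↦ -3·1·5·36 = -540
  -2*Z**3 ↦ -2·1·1·216 = -432
Sum: F(4, 5, 6) = (192) + (288) + (-100) + (-120) + (432) + (-250) + (-450) + (-540) + (-432) = -980.
Reducing mod 7: -980 ≡ 0 (mod 7).
Since F(a, b, c) ≡ 0 (mod 7), P lies on the curve.


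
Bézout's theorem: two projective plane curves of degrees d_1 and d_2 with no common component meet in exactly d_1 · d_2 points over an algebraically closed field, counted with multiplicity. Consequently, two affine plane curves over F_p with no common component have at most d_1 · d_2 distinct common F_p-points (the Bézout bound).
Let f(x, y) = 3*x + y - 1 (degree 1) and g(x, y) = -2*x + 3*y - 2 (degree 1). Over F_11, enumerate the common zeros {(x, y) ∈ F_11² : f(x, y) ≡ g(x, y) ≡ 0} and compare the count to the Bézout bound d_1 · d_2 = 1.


Common zeros: ∅; count = 0; Bézout bound = 1.

deg(f) = 1, deg(g) = 1, so Bézout bound = 1.
Scan x ∈ F_11. For each x, list the y ∈ F_11 with f(x, y) ≡ 0 and those with g(x, y) ≡ 0 (mod 11); the common zeros in that column are the intersection.
  x = 0: f ≡ 0 at y ∈ {1}; g ≡ 0 at y ∈ {8}; common: ∅.
  x = 1: f ≡ 0 at y ∈ {9}; g ≡ 0 at y ∈ {5}; common: ∅.
  x = 2: f ≡ 0 at y ∈ {6}; g ≡ 0 at y ∈ {2}; common: ∅.
  x = 3: f ≡ 0 at y ∈ {3}; g ≡ 0 at y ∈ {10}; common: ∅.
  x = 4: f ≡ 0 at y ∈ {0}; g ≡ 0 at y ∈ {7}; common: ∅.
  x = 5: f ≡ 0 at y ∈ {8}; g ≡ 0 at y ∈ {4}; common: ∅.
  x = 6: f ≡ 0 at y ∈ {5}; g ≡ 0 at y ∈ {1}; common: ∅.
  x = 7: f ≡ 0 at y ∈ {2}; g ≡ 0 at y ∈ {9}; common: ∅.
  x = 8: f ≡ 0 at y ∈ {10}; g ≡ 0 at y ∈ {6}; common: ∅.
  x = 9: f ≡ 0 at y ∈ {7}; g ≡ 0 at y ∈ {3}; common: ∅.
  x = 10: f ≡ 0 at y ∈ {4}; g ≡ 0 at y ∈ {0}; common: ∅.
Collecting: common zeros = ∅, so the count is 0.
Comparison with the Bézout bound: 0 ≤ 1 = deg(f)·deg(g), as expected for curves with no common component (the affine F_11-count falls short of the bound because intersections may lie at infinity, over extension fields, or carry multiplicity).


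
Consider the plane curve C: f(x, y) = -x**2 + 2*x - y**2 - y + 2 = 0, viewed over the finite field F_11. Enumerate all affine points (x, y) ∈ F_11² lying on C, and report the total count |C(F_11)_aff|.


Affine F_11-points: {(0, 1), (0, 9), (2, 1), (2, 9), (5, 4), (5, 6), (6, 0), (6, 10), (7, 0), (7, 10), (8, 4), (8, 6)}; count = 12.

For each of the 121 pairs (x, y) ∈ F_11², evaluate f(x, y) mod 11. Record the zeros.
  x = 0: [0↦2, 1↦0, 2↦7, 3↦1, 4↦4, 5↦5, 6↦4, 7↦1, 8↦7, 9↦0, 10↦2]  zeros at y ∈ {1, 9}
  x = 1: [0↦3, 1↦1, 2↦8, 3↦2, 4↦5, 5↦6, 6↦5, 7↦2, 8↦8, 9↦1, 10↦3]  zeros at y ∈ ∅
  x = 2: [0↦2, 1↦0, 2↦7, 3↦1, 4↦4, 5↦5, 6↦4, 7↦1, 8↦7, 9↦0, 10↦2]  zeros at y ∈ {1, 9}
  x = 3: [0↦10, 1↦8, 2↦4, 3↦9, 4↦1, 5↦2, 6↦1, 7↦9, 8↦4, 9↦8, 10↦10]  zeros at y ∈ ∅
  x = 4: [0↦5, 1↦3, 2↦10, 3↦4, 4↦7, 5↦8, 6↦7, 7↦4, 8↦10, 9↦3, 10↦5]  zeros at y ∈ ∅
  x = 5: [0↦9, 1↦7, 2↦3, 3↦8, 4↦0, 5↦1, 6↦0, 7↦8, 8↦3, 9↦7, 10↦9]  zeros at y ∈ {4, 6}
  x = 6: [0↦0, 1↦9, 2↦5, 3↦10, 4↦2, 5↦3, 6↦2, 7↦10, 8↦5, 9↦9, 10↦0]  zeros at y ∈ {0, 10}
  x = 7: [0↦0, 1↦9, 2↦5, 3↦10, 4↦2, 5↦3, 6↦2, 7↦10, 8↦5, 9↦9, 10↦0]  zeros at y ∈ {0, 10}
  x = 8: [0↦9, 1↦7, 2↦3, 3↦8, 4↦0, 5↦1, 6↦0, 7↦8, 8↦3, 9↦7, 10↦9]  zeros at y ∈ {4, 6}
  x = 9: [0↦5, 1↦3, 2↦10, 3↦4, 4↦7, 5↦8, 6↦7, 7↦4, 8↦10, 9↦3, 10↦5]  zeros at y ∈ ∅
  x = 10: [0↦10, 1↦8, 2↦4, 3↦9, 4↦1, 5↦2, 6↦1, 7↦9, 8↦4, 9↦8, 10↦10]  zeros at y ∈ ∅
Collecting zeros: affine points = {(0, 1), (0, 9), (2, 1), (2, 9), (5, 4), (5, 6), (6, 0), (6, 10), (7, 0), (7, 10), (8, 4), (8, 6)}.
Total count |C(F_11)_aff| = 12.


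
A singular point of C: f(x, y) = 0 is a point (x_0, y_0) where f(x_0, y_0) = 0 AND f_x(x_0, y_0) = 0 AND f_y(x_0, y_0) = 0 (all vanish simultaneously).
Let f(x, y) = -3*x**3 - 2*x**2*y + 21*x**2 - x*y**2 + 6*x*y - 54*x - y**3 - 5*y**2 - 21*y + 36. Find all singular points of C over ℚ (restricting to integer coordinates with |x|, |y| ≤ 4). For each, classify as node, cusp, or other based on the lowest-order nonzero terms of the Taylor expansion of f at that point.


Singular points: {(3, -3)}; classification: cusp.

Compute partial derivatives:
  f_x = -9*x**2 - 4*x*y + 42*x - y**2 + 6*y - 54.
  f_y = -2*x**2 - 2*x*y + 6*x - 3*y**2 - 10*y - 21.
Scan x_0 ∈ {−4, ..., 4}. For each x_0, f_y(x_0, y) is a polynomial in y; find its integer roots y ∈ {−4, ..., 4}, then test f_x and f at those candidates.
  x = -4: f_y(-4, y) = -3*y**2 - 2*y - 77; no integer root y with |y| ≤ 4.
  x = -3: f_y(-3, y) = -3*y**2 - 4*y - 57; no integer root y with |y| ≤ 4.
  x = -2: f_y(-2, y) = -3*y**2 - 6*y - 41; no integer root y with |y| ≤ 4.
  x = -1: f_y(-1, y) = -3*y**2 - 8*y - 29; no integer root y with |y| ≤ 4.
  x = 0: f_y(0, y) = -3*y**2 - 10*y - 21; no integer root y with |y| ≤ 4.
  x = 1: f_y(1, y) = -3*y**2 - 12*y - 17; no integer root y with |y| ≤ 4.
  x = 2: f_y(2, y) = -3*y**2 - 14*y - 17; no integer root y with |y| ≤ 4.
  x = 3: f_y(3, y) = -3*y**2 - 16*y - 21; vanishes at y ∈ {-3}. (3, -3): f_x = 0, f = 0 — SINGULAR.
  x = 4: f_y(4, y) = -3*y**2 - 18*y - 29; no integer root y with |y| ≤ 4.
Only singular point on the grid: (3, -3).
Classify: substitute x = 3 + u, y = -3 + v and expand: f = -3*u**3 - 2*u**2*v - u*v**2 - v**3 + v**2.
No constant or linear terms (consistent with a singular point). Quadratic part: v**2. Cubic part: -3*u**3 - 2*u**2*v - u*v**2 - v**3.
The quadratic part v**2 is a perfect square, so there is a single (double) tangent line v = 0, i.e. y = -3. Restricting the cubic part to that line (v = 0) leaves -3*u**3 ≠ 0, so f is not divisible by v and the branch is v² ≈ 3*u**3 to lowest order — this is a cusp.
Classification: cusp.


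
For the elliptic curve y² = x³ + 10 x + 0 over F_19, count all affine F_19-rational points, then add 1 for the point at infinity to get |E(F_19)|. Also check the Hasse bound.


Affine points = {(0, 0), (1, 7), (1, 12), (2, 3), (2, 16), (3, 0), (4, 3), (4, 16), (5, 2), (5, 17), (10, 6), (10, 13), (11, 4), (11, 15), (12, 9), (12, 10), (13, 3), (13, 16), (16, 0)}; affine count = 19; |E(F_19)| = 20.

Discriminant check: Δ ∝ 4a³ + 27b² = 4·10³ + 27·0² = 4·1000 + 27·0 ≡ 10 (mod 19). Nonzero ⇒ E is nonsingular.
For each x ∈ F_19, compute rhs = x³ + 10·x + 0 mod 19, then count y ∈ F_19 with y² ≡ rhs.
  x = 0: rhs = 0, matching y values: 0 (1 points).
  x = 1: rhs = 11, matching y values: 7, 12 (2 points).
  x = 2: rhs = 9, matching y values: 3, 16 (2 points).
  x = 3: rhs = 0, matching y values: 0 (1 points).
  x = 4: rhs = 9, matching y values: 3, 16 (2 points).
  x = 5: rhs = 4, matching y values: 2, 17 (2 points).
  x = 6: rhs = 10, matching y values: none (0 points).
  x = 7: rhs = 14, matching y values: none (0 points).
  x = 8: rhs = 3, matching y values: none (0 points).
  x = 9: rhs = 2, matching y values: none (0 points).
  x = 10: rhs = 17, matching y values: 6, 13 (2 points).
  x = 11: rhs = 16, matching y values: 4, 15 (2 points).
  x = 12: rhs = 5, matching y values: 9, 10 (2 points).
  x = 13: rhs = 9, matching y values: 3, 16 (2 points).
  x = 14: rhs = 15, matching y values: none (0 points).
  x = 15: rhs = 10, matching y values: none (0 points).
  x = 16: rhs = 0, matching y values: 0 (1 points).
  x = 17: rhs = 10, matching y values: none (0 points).
  x = 18: rhs = 8, matching y values: none (0 points).
Total affine count: 19.
Full point count |E(F_19)| = 19 + 1 = 20.
Hasse bound: |20 − (19+1)| = |0| = 0 ≤ 2√19 ≈ 8.7178 ✓.


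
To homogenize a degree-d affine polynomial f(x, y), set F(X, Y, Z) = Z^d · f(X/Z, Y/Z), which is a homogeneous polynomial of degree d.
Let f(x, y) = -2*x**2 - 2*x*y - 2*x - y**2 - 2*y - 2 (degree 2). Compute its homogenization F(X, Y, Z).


F(X, Y, Z) = -2*X**2 - 2*X*Y - 2*X*Z - Y**2 - 2*Y*Z - 2*Z**2

deg(f) = 2.
Substitute x = X/Z, y = Y/Z into f, then multiply by Z^2.
  monomial -2·x^2·y^0 ↦ -2·X^2·Y^0·Z^0.
  monomial -2·x^1·y^1 ↦ -2·X^1·Y^1·Z^0.
  monomial -2·x^1·y^0 ↦ -2·X^1·Y^0·Z^1.
  monomial -1·x^0·y^2 ↦ -1·X^0·Y^2·Z^0.
  monomial -2·x^0·y^1 ↦ -2·X^0·Y^1·Z^1.
  monomial -2·x^0·y^0 ↦ -2·X^0·Y^0·Z^2.
Collecting: F(X, Y, Z) = -2*X**2 - 2*X*Y - 2*X*Z - Y**2 - 2*Y*Z - 2*Z**2.


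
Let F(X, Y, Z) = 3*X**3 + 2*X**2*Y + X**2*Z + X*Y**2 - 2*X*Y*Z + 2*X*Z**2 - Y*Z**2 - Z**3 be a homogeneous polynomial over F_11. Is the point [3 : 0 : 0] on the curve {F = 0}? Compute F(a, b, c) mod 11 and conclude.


F(3,0,0) ≡ 4 (mod 11); P is NOT on the curve.

Evaluate F(3, 0, 0) term-by-term (mod 11).
  3*X**3 ↦ 3·27·1·1 = 81
  2*X**2*Y ↦ 2·9·0·1 = 0
  X**2*Z ↦ 1·9·1·0 = 0
  X*Y**2 ↦ 1·3·0·1 = 0
  -2*X*Y*Z ↦ -2·3·0·0 = 0
  2*X*Z**2 ↦ 2·3·1·0 = 0
  -Y*Z**2 ↦ -1·1·0·0 = 0
  -Z**3 ↦ -1·1·1·0 = 0
Sum: F(3, 0, 0) = (81) + (0) + (0) + (0) + (0) + (0) + (0) + (0) = 81.
Reducing mod 11: 81 ≡ 4 (mod 11).
Since F(a, b, c) ≡ 4 ≠ 0 (mod 11), P does NOT lie on the curve.


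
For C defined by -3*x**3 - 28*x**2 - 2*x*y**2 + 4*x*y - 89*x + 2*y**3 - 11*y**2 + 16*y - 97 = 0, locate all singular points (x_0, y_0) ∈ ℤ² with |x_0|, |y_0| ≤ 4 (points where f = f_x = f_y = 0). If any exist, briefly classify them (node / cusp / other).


Singular points: {(-3, 1)}; classification: node.

Compute partial derivatives:
  f_x = -9*x**2 - 56*x - 2*y**2 + 4*y - 89.
  f_y = -4*x*y + 4*x + 6*y**2 - 22*y + 16.
Scan x_0 ∈ {−4, ..., 4}. For each x_0, f_y(x_0, y) is a polynomial in y; find its integer roots y ∈ {−4, ..., 4}, then test f_x and f at those candidates.
  x = -4: f_y(-4, y) = 6*y**2 - 6*y; vanishes at y ∈ {0, 1}. (-4, 0): f_x = -9 ≠ 0; (-4, 1): f_x = -7 ≠ 0.
  x = -3: f_y(-3, y) = 6*y**2 - 10*y + 4; vanishes at y ∈ {1}. (-3, 1): f_x = 0, f = 0 — SINGULAR.
  x = -2: f_y(-2, y) = 6*y**2 - 14*y + 8; vanishes at y ∈ {1}. (-2, 1): f_x = -11 ≠ 0.
  x = -1: f_y(-1, y) = 6*y**2 - 18*y + 12; vanishes at y ∈ {1, 2}. (-1, 1): f_x = -40 ≠ 0; (-1, 2): f_x = -42 ≠ 0.
  x = 0: f_y(0, y) = 6*y**2 - 22*y + 16; vanishes at y ∈ {1}. (0, 1): f_x = -87 ≠ 0.
  x = 1: f_y(1, y) = 6*y**2 - 26*y + 20; vanishes at y ∈ {1}. (1, 1): f_x = -152 ≠ 0.
  x = 2: f_y(2, y) = 6*y**2 - 30*y + 24; vanishes at y ∈ {1, 4}. (2, 1): f_x = -235 ≠ 0; (2, 4): f_x = -253 ≠ 0.
  x = 3: f_y(3, y) = 6*y**2 - 34*y + 28; vanishes at y ∈ {1}. (3, 1): f_x = -336 ≠ 0.
  x = 4: f_y(4, y) = 6*y**2 - 38*y + 32; vanishes at y ∈ {1}. (4, 1): f_x = -455 ≠ 0.
Only singular point on the grid: (-3, 1).
Classify: substitute x = -3 + u, y = 1 + v and expand: f = -3*u**3 - u**2 - 2*u*v**2 + 2*v**3 + v**2.
No constant or linear terms (consistent with a singular point). Quadratic part: -u**2 + v**2. Cubic part: -3*u**3 - 2*u*v**2 + 2*v**3.
The quadratic part v**2 - u**2 = (v − u)(v + u) splits into two distinct linear factors, so there are two distinct tangent lines y − 1 = ±(x − -3) — this is a node (ordinary double point).
Classification: node.


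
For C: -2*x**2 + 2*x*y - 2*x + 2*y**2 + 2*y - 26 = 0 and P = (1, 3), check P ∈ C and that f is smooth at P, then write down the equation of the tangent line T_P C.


Tangent line at P: 16*y - 48 = 0.

Step 1: f(1, 3) = 0, so P lies on C.
Step 2: partial derivatives
  f_x(x, y) = -4*x + 2*y - 2, f_y(x, y) = 2*x + 4*y + 2.
  f_x(P) = 0, f_y(P) = 16 (gradient nonzero, so P is smooth).
Step 3: tangent line at P: 0·(x − 1) + 16·(y − 3) = 0.
Expanding: 16*y - 48 = 0.


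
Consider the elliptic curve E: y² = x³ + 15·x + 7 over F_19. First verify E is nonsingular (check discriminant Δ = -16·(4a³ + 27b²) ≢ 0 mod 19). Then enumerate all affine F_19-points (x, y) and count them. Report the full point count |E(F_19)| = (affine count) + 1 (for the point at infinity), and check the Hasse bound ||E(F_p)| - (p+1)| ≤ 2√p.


Affine points = {(0, 8), (0, 11), (1, 2), (1, 17), (2, 8), (2, 11), (4, 6), (4, 13), (5, 6), (5, 13), (6, 3), (6, 16), (9, 4), (9, 15), (10, 6), (10, 13), (13, 9), (13, 10), (14, 4), (14, 15), (15, 4), (15, 15), (16, 7), (16, 12), (17, 8), (17, 11)}; affine count = 26; |E(F_19)| = 27.

Discriminant check: Δ ∝ 4a³ + 27b² = 4·15³ + 27·7² = 4·3375 + 27·49 ≡ 3 (mod 19). Nonzero ⇒ E is nonsingular.
For each x ∈ F_19, compute rhs = x³ + 15·x + 7 mod 19, then count y ∈ F_19 with y² ≡ rhs.
  x = 0: rhs = 7, matching y values: 8, 11 (2 points).
  x = 1: rhs = 4, matching y values: 2, 17 (2 points).
  x = 2: rhs = 7, matching y values: 8, 11 (2 points).
  x = 3: rhs = 3, matching y values: none (0 points).
  x = 4: rhs = 17, matching y values: 6, 13 (2 points).
  x = 5: rhs = 17, matching y values: 6, 13 (2 points).
  x = 6: rhs = 9, matching y values: 3, 16 (2 points).
  x = 7: rhs = 18, matching y values: none (0 points).
  x = 8: rhs = 12, matching y values: none (0 points).
  x = 9: rhs = 16, matching y values: 4, 15 (2 points).
  x = 10: rhs = 17, matching y values: 6, 13 (2 points).
  x = 11: rhs = 2, matching y values: none (0 points).
  x = 12: rhs = 15, matching y values: none (0 points).
  x = 13: rhs = 5, matching y values: 9, 10 (2 points).
  x = 14: rhs = 16, matching y values: 4, 15 (2 points).
  x = 15: rhs = 16, matching y values: 4, 15 (2 points).
  x = 16: rhs = 11, matching y values: 7, 12 (2 points).
  x = 17: rhs = 7, matching y values: 8, 11 (2 points).
  x = 18: rhs = 10, matching y values: none (0 points).
Total affine count: 26.
Full point count |E(F_19)| = 26 + 1 = 27.
Hasse bound: |27 − (19+1)| = |7| = 7 ≤ 2√19 ≈ 8.7178 ✓.


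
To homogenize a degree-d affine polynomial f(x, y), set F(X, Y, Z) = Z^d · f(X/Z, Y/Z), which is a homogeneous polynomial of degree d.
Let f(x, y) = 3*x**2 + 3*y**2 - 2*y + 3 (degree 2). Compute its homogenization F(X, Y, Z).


F(X, Y, Z) = 3*X**2 + 3*Y**2 - 2*Y*Z + 3*Z**2

deg(f) = 2.
Substitute x = X/Z, y = Y/Z into f, then multiply by Z^2.
  monomial 3·x^2·y^0 ↦ 3·X^2·Y^0·Z^0.
  monomial 3·x^0·y^2 ↦ 3·X^0·Y^2·Z^0.
  monomial -2·x^0·y^1 ↦ -2·X^0·Y^1·Z^1.
  monomial 3·x^0·y^0 ↦ 3·X^0·Y^0·Z^2.
Collecting: F(X, Y, Z) = 3*X**2 + 3*Y**2 - 2*Y*Z + 3*Z**2.


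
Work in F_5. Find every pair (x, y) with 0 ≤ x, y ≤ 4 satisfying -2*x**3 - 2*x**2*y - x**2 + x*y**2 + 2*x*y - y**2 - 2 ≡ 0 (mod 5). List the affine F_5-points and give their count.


Affine F_5-points: {(1, 0), (1, 1), (1, 2), (1, 3), (1, 4), (2, 1), (2, 3), (3, 0), (3, 1)}; count = 9.

For each of the 25 pairs (x, y) ∈ F_5², evaluate f(x, y) mod 5. Record the zeros.
  x = 0: [0↦3, 1↦2, 2↦4, 3↦4, 4↦2]  zeros at y ∈ ∅
  x = 1: [0↦0, 1↦0, 2↦0, 3↦0, 4↦0]  zeros at y ∈ {0, 1, 2, 3, 4}
  x = 2: [0↦3, 1↦0, 2↦4, 3↦0, 4↦3]  zeros at y ∈ {1, 3}
  x = 3: [0↦0, 1↦0, 2↦4, 3↦2, 4↦4]  zeros at y ∈ {0, 1}
  x = 4: [0↦4, 1↦3, 2↦3, 3↦4, 4↦1]  zeros at y ∈ ∅
Collecting zeros: affine points = {(1, 0), (1, 1), (1, 2), (1, 3), (1, 4), (2, 1), (2, 3), (3, 0), (3, 1)}.
Total count |C(F_5)_aff| = 9.


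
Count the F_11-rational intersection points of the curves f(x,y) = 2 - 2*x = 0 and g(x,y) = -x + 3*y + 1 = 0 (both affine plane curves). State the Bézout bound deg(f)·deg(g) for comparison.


Common zeros: {(1, 0)}; count = 1; Bézout bound = 1.

deg(f) = 1, deg(g) = 1, so Bézout bound = 1.
Scan x ∈ F_11. For each x, list the y ∈ F_11 with f(x, y) ≡ 0 and those with g(x, y) ≡ 0 (mod 11); the common zeros in that column are the intersection.
  x = 0: f ≡ 0 at y ∈ ∅; g ≡ 0 at y ∈ {7}; common: ∅.
  x = 1: f ≡ 0 at y ∈ {0, 1, 2, 3, 4, 5, 6, 7, 8, 9, 10}; g ≡ 0 at y ∈ {0}; common: {0}.
  x = 2: f ≡ 0 at y ∈ ∅; g ≡ 0 at y ∈ {4}; common: ∅.
  x = 3: f ≡ 0 at y ∈ ∅; g ≡ 0 at y ∈ {8}; common: ∅.
  x = 4: f ≡ 0 at y ∈ ∅; g ≡ 0 at y ∈ {1}; common: ∅.
  x = 5: f ≡ 0 at y ∈ ∅; g ≡ 0 at y ∈ {5}; common: ∅.
  x = 6: f ≡ 0 at y ∈ ∅; g ≡ 0 at y ∈ {9}; common: ∅.
  x = 7: f ≡ 0 at y ∈ ∅; g ≡ 0 at y ∈ {2}; common: ∅.
  x = 8: f ≡ 0 at y ∈ ∅; g ≡ 0 at y ∈ {6}; common: ∅.
  x = 9: f ≡ 0 at y ∈ ∅; g ≡ 0 at y ∈ {10}; common: ∅.
  x = 10: f ≡ 0 at y ∈ ∅; g ≡ 0 at y ∈ {3}; common: ∅.
Collecting: common zeros = {(1, 0)}, so the count is 1.
Comparison with the Bézout bound: 1 ≤ 1 = deg(f)·deg(g), as expected for curves with no common component (the bound is attained).


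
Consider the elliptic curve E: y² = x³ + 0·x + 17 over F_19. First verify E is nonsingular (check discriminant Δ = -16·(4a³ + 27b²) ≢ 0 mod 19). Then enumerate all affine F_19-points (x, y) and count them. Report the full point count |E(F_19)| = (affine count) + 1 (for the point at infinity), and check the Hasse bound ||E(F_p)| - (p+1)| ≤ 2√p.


Affine points = {(0, 6), (0, 13), (2, 5), (2, 14), (3, 5), (3, 14), (4, 9), (4, 10), (5, 3), (5, 16), (6, 9), (6, 10), (8, 4), (8, 15), (9, 9), (9, 10), (12, 4), (12, 15), (14, 5), (14, 14), (16, 3), (16, 16), (17, 3), (17, 16), (18, 4), (18, 15)}; affine count = 26; |E(F_19)| = 27.

Discriminant check: Δ ∝ 4a³ + 27b² = 4·0³ + 27·17² = 4·0 + 27·289 ≡ 13 (mod 19). Nonzero ⇒ E is nonsingular.
For each x ∈ F_19, compute rhs = x³ + 0·x + 17 mod 19, then count y ∈ F_19 with y² ≡ rhs.
  x = 0: rhs = 17, matching y values: 6, 13 (2 points).
  x = 1: rhs = 18, matching y values: none (0 points).
  x = 2: rhs = 6, matching y values: 5, 14 (2 points).
  x = 3: rhs = 6, matching y values: 5, 14 (2 points).
  x = 4: rhs = 5, matching y values: 9, 10 (2 points).
  x = 5: rhs = 9, matching y values: 3, 16 (2 points).
  x = 6: rhs = 5, matching y values: 9, 10 (2 points).
  x = 7: rhs = 18, matching y values: none (0 points).
  x = 8: rhs = 16, matching y values: 4, 15 (2 points).
  x = 9: rhs = 5, matching y values: 9, 10 (2 points).
  x = 10: rhs = 10, matching y values: none (0 points).
  x = 11: rhs = 18, matching y values: none (0 points).
  x = 12: rhs = 16, matching y values: 4, 15 (2 points).
  x = 13: rhs = 10, matching y values: none (0 points).
  x = 14: rhs = 6, matching y values: 5, 14 (2 points).
  x = 15: rhs = 10, matching y values: none (0 points).
  x = 16: rhs = 9, matching y values: 3, 16 (2 points).
  x = 17: rhs = 9, matching y values: 3, 16 (2 points).
  x = 18: rhs = 16, matching y values: 4, 15 (2 points).
Total affine count: 26.
Full point count |E(F_19)| = 26 + 1 = 27.
Hasse bound: |27 − (19+1)| = |7| = 7 ≤ 2√19 ≈ 8.7178 ✓.


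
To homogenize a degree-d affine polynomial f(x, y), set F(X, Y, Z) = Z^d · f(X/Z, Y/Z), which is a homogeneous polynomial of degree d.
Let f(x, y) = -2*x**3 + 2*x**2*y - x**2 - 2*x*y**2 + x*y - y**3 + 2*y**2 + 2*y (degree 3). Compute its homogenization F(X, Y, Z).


F(X, Y, Z) = -2*X**3 + 2*X**2*Y - X**2*Z - 2*X*Y**2 + X*Y*Z - Y**3 + 2*Y**2*Z + 2*Y*Z**2

deg(f) = 3.
Substitute x = X/Z, y = Y/Z into f, then multiply by Z^3.
  monomial -2·x^3·y^0 ↦ -2·X^3·Y^0·Z^0.
  monomial 2·x^2·y^1 ↦ 2·X^2·Y^1·Z^0.
  monomial -1·x^2·y^0 ↦ -1·X^2·Y^0·Z^1.
  monomial -2·x^1·y^2 ↦ -2·X^1·Y^2·Z^0.
  monomial 1·x^1·y^1 ↦ 1·X^1·Y^1·Z^1.
  monomial -1·x^0·y^3 ↦ -1·X^0·Y^3·Z^0.
  monomial 2·x^0·y^2 ↦ 2·X^0·Y^2·Z^1.
  monomial 2·x^0·y^1 ↦ 2·X^0·Y^1·Z^2.
Collecting: F(X, Y, Z) = -2*X**3 + 2*X**2*Y - X**2*Z - 2*X*Y**2 + X*Y*Z - Y**3 + 2*Y**2*Z + 2*Y*Z**2.


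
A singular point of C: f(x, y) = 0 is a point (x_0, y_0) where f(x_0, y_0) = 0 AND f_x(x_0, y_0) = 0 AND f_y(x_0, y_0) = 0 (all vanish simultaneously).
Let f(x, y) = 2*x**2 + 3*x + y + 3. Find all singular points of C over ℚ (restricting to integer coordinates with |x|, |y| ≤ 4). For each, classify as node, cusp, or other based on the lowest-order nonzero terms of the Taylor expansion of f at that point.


No singular points in the scanned grid; C is smooth there.

Compute partial derivatives:
  f_x = 4*x + 3.
  f_y = 1.
f_y = 1 is a nonzero constant, so f_y never vanishes: no point (x, y) can satisfy f = f_x = f_y = 0. In particular no (x, y) ∈ {−4, ..., 4}² is singular; the curve is smooth.


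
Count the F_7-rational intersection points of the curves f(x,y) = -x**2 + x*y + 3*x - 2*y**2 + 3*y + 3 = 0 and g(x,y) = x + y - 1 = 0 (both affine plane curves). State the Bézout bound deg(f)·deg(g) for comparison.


Common zeros: ∅; count = 0; Bézout bound = 2.

deg(f) = 2, deg(g) = 1, so Bézout bound = 2.
Scan x ∈ F_7. For each x, list the y ∈ F_7 with f(x, y) ≡ 0 and those with g(x, y) ≡ 0 (mod 7); the common zeros in that column are the intersection.
  x = 0: f ≡ 0 at y ∈ ∅; g ≡ 0 at y ∈ {1}; common: ∅.
  x = 1: f ≡ 0 at y ∈ {1}; g ≡ 0 at y ∈ {0}; common: ∅.
  x = 2: f ≡ 0 at y ∈ {2, 4}; g ≡ 0 at y ∈ {6}; common: ∅.
  x = 3: f ≡ 0 at y ∈ {1, 2}; g ≡ 0 at y ∈ {5}; common: ∅.
  x = 4: f ≡ 0 at y ∈ ∅; g ≡ 0 at y ∈ {4}; common: ∅.
  x = 5: f ≡ 0 at y ∈ {0, 4}; g ≡ 0 at y ∈ {3}; common: ∅.
  x = 6: f ≡ 0 at y ∈ ∅; g ≡ 0 at y ∈ {2}; common: ∅.
Collecting: common zeros = ∅, so the count is 0.
Comparison with the Bézout bound: 0 ≤ 2 = deg(f)·deg(g), as expected for curves with no common component (the affine F_7-count falls short of the bound because intersections may lie at infinity, over extension fields, or carry multiplicity).
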